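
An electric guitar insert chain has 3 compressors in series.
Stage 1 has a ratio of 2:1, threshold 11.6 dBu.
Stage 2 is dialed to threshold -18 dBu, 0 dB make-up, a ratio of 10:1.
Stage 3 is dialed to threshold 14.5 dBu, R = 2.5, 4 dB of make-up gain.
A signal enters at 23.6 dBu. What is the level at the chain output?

-10.44 dBu

Stage 1: 23.6 dBu is 12 dB over 11.6 dBu; at 2:1 that becomes 6 dB over, giving 17.6 dBu.
Stage 2: 17.6 dBu is 35.6 dB over -18 dBu; at 10:1 that becomes 3.56 dB over, giving -14.44 dBu.
Stage 3: -14.44 dBu ≤ 14.5 dBu, so stage 3 doesn't engage; make-up brings it to -10.44 dBu.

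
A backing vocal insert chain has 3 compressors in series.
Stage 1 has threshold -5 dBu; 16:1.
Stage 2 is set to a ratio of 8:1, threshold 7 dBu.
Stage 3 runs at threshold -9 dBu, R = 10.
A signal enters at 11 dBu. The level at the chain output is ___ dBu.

Stage 1: overshoot 16 dB → 16/16 = 1 dB → -4 dBu.
Stage 2: below threshold (-4 ≤ 7); passes unchanged; output -4 dBu.
Stage 3: 5 dB above -9 dBu, reduced 10:1 to 0.5 dB above → -8.5 dBu.

-8.5 dBu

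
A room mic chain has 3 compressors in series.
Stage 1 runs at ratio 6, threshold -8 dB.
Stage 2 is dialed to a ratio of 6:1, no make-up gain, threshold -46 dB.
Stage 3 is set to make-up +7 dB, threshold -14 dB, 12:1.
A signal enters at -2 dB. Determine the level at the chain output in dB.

-32.5 dB

Stage 1: 6 dB above -8 dB, reduced 6:1 to 1 dB above → -7 dB.
Stage 2: 39 dB above -46 dB, reduced 6:1 to 6.5 dB above → -39.5 dB.
Stage 3: below threshold (-39.5 ≤ -14); passes unchanged; make-up brings it to -32.5 dB.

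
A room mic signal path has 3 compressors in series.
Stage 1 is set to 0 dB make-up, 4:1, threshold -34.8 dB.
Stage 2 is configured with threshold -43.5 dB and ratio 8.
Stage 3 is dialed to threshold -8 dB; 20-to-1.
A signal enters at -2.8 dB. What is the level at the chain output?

Stage 1: 32 dB above -34.8 dB, reduced 4:1 to 8 dB above → -26.8 dB.
Stage 2: 16.7 dB above -43.5 dB, reduced 8:1 to 2.0875 dB above → -41.4125 dB.
Stage 3: -41.4125 dB ≤ -8 dB, so stage 3 doesn't engage; output -41.4125 dB.

-41.4125 dB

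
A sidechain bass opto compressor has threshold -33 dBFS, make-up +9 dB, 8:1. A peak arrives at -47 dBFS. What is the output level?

-47 dBFS is 14 dB below the -33 dBFS threshold, so no gain reduction is applied.
Make-up gain adds 9 dB: -47 + 9 = -38 dBFS.

-38 dBFS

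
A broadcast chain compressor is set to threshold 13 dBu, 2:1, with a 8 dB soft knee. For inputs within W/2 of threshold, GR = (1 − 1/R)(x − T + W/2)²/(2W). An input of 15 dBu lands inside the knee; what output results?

x − T + W/2 = 15 − 13 + 4 = 6.
GR = (1 − 1/2) × 6² / 16 = 0.5 × 36 / 16 = 1.125 dB.
Output = 15 − 1.125 = 13.875 dBu.

13.875 dBu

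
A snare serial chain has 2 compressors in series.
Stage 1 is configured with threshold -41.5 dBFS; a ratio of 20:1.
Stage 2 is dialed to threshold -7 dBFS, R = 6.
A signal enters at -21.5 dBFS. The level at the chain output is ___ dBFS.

-40.5 dBFS

Stage 1: overshoot 20 dB → 20/20 = 1 dB → -40.5 dBFS.
Stage 2: below threshold (-40.5 ≤ -7); passes unchanged; output -40.5 dBFS.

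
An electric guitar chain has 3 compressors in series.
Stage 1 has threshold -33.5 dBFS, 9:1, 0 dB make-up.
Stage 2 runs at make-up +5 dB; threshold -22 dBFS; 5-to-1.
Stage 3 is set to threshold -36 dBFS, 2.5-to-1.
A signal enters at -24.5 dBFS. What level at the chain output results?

Stage 1: 9 dB above -33.5 dBFS, reduced 9:1 to 1 dB above → -32.5 dBFS.
Stage 2: -32.5 dBFS is at or below the -22 dBFS threshold — no compression; make-up brings it to -27.5 dBFS.
Stage 3: overshoot 8.5 dB → 8.5/2.5 = 3.4 dB → -32.6 dBFS.

-32.6 dBFS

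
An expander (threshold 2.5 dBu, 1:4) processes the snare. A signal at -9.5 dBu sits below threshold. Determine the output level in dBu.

-45.5 dBu

Below threshold, a 1:4 expander applies gain = (4−1)×(T − x) of attenuation.
(4−1) × 12 = 36 dB, so output = -9.5 − 36 = -45.5 dBu.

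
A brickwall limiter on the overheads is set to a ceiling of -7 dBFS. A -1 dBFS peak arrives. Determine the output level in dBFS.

-7 dBFS

The limiter clamps the peak to its -7 dBFS ceiling.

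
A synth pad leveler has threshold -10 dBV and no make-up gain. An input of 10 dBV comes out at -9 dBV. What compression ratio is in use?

Input overshoot = 10 − (-10) = 20 dB; output overshoot = -9 − (-10) = 1 dB.
Ratio = 20 / 1 = 20.

20:1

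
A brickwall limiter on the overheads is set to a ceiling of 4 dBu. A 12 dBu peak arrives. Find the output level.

4 dBu

A brickwall limiter is an ∞:1 compressor: any input above the ceiling is clamped to 4 dBu.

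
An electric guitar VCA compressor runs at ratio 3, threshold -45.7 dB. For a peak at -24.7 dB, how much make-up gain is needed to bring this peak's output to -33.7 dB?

Without make-up, output = threshold + overshoot/3 = -45.7 + 7 = -38.7 dB.
Gap to target: 5 dB.

5 dB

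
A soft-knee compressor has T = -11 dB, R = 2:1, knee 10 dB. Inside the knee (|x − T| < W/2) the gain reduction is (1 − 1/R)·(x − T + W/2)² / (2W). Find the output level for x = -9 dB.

x − T + W/2 = -9 − (-11) + 5 = 7.
GR = (1 − 1/2) × 7² / 20 = 0.5 × 49 / 20 = 1.225 dB.
Output = -9 − 1.225 = -10.225 dB.

-10.225 dB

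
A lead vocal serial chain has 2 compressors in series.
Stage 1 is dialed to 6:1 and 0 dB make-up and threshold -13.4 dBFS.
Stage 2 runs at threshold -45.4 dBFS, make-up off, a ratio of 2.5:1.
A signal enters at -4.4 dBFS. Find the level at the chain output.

Stage 1: overshoot 9 dB → 9/6 = 1.5 dB → -11.9 dBFS.
Stage 2: 33.5 dB above -45.4 dBFS, reduced 2.5:1 to 13.4 dB above → -32 dBFS.

-32 dBFS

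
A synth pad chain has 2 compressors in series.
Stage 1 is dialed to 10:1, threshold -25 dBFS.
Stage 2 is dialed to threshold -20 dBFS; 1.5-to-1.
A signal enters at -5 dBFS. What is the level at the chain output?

Stage 1: 20 dB above -25 dBFS, reduced 10:1 to 2 dB above → -23 dBFS.
Stage 2: -23 dBFS ≤ -20 dBFS, so stage 2 doesn't engage; output -23 dBFS.

-23 dBFS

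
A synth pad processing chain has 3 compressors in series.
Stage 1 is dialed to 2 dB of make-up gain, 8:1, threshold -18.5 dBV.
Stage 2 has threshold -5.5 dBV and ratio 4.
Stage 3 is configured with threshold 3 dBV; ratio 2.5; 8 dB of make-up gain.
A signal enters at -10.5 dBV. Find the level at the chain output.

-7.5 dBV

Stage 1: overshoot 8 dB → 8/8 = 1 dB → -17.5 dBV; +2 dB make-up → -15.5 dBV.
Stage 2: below threshold (-15.5 ≤ -5.5); passes unchanged; output -15.5 dBV.
Stage 3: -15.5 dBV is at or below the 3 dBV threshold — no compression; make-up brings it to -7.5 dBV.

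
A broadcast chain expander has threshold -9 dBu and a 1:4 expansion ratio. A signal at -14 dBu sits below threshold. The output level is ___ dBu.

-29 dBu

The input is 5 dB below the -9 dBu threshold.
A 1:4 expander multiplies undershoot by 4: 5 × 4 = 20 dB below threshold.
Output = -9 − 20 = -29 dBu.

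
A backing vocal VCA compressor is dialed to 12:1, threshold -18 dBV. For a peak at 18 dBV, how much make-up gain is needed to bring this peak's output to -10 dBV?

5 dB

Without make-up, output = threshold + overshoot/12 = -18 + 3 = -15 dBV.
Gap to target: 5 dB.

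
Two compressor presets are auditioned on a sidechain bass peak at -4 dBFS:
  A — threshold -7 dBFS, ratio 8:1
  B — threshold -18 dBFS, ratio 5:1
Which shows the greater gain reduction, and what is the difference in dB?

A: 3 dB over, compressed to 0.375 dB over, so 2.625 dB of GR.
B: 14 dB over, compressed to 2.8 dB over, so 11.2 dB of GR.
Difference: 8.575 dB in favour of B.

B, by 8.575 dB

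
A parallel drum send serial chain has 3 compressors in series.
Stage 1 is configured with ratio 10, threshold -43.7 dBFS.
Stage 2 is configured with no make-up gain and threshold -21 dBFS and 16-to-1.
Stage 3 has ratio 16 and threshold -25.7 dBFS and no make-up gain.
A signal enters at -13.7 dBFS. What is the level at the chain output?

-40.7 dBFS

Stage 1: overshoot 30 dB → 30/10 = 3 dB → -40.7 dBFS.
Stage 2: -40.7 dBFS ≤ -21 dBFS, so stage 2 doesn't engage; output -40.7 dBFS.
Stage 3: -40.7 dBFS ≤ -25.7 dBFS, so stage 3 doesn't engage; output -40.7 dBFS.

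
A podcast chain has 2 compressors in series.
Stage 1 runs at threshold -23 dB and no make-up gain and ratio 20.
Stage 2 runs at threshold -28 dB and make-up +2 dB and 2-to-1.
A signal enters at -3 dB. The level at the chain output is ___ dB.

Stage 1: overshoot 20 dB → 20/20 = 1 dB → -22 dB.
Stage 2: -22 dB is 6 dB over -28 dB; at 2:1 that becomes 3 dB over, giving -25 dB; +2 dB make-up → -23 dB.

-23 dB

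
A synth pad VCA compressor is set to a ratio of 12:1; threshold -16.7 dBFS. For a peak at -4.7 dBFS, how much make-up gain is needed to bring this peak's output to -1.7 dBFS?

Overshoot 12 dB → 12/12 = 1 dB after compression, so the compressed level is -16.7 + 1 = -15.7 dBFS.
Make-up = target − compressed = -1.7 − (-15.7) = 14 dB.

14 dB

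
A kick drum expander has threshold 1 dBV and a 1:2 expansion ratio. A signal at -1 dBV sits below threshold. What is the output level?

Below threshold, a 1:2 expander applies gain = (2−1)×(T − x) of attenuation.
(2−1) × 2 = 2 dB, so output = -1 − 2 = -3 dBV.

-3 dBV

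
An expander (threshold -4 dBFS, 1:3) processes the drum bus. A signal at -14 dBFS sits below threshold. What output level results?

-34 dBFS

Below threshold, a 1:3 expander applies gain = (3−1)×(T − x) of attenuation.
(3−1) × 10 = 20 dB, so output = -14 − 20 = -34 dBFS.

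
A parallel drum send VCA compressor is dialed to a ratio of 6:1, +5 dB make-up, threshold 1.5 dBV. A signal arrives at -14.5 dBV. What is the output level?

-14.5 dBV is 16 dB below the 1.5 dBV threshold, so no gain reduction is applied.
Make-up gain adds 5 dB: -14.5 + 5 = -9.5 dBV.

-9.5 dBV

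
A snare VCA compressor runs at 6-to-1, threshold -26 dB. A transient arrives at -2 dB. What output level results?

-22 dB

-2 dB sits 24 dB over threshold.
6:1 compression reduces that to 24/6 = 4 dB over.
So the level is -26 + 4 = -22 dB.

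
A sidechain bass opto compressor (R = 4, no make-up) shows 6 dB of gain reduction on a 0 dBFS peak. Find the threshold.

-8 dBFS

Input is 8 dB above T (since output overshoot × R = input overshoot: (-6 − T)·4 = 0 − T gives T = -8 dBFS).
Check: -8 + (0 − (-8))/4 = -8 + 2 = -6 dBFS. ✓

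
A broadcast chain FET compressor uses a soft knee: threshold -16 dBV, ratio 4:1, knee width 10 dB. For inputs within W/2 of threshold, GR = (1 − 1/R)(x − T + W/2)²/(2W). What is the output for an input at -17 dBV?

x − T + W/2 = -17 − (-16) + 5 = 4.
GR = (1 − 1/4) × 4² / 20 = 0.75 × 16 / 20 = 0.6 dB.
Output = -17 − 0.6 = -17.6 dBV.

-17.6 dBV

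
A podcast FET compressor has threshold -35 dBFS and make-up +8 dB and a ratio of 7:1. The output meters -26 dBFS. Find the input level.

Before make-up, the level was -26 − 8 = -34 dBFS.
The compressed level sits -34 − (-35) = 1 dB over threshold.
Input overshoot = R × output overshoot = 7 dB → input = -35 + 7 = -28 dBFS.

-28 dBFS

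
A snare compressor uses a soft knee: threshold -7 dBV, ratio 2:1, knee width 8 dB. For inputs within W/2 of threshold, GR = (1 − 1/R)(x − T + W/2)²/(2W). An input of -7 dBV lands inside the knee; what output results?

-7.5 dBV

x − T + W/2 = -7 − (-7) + 4 = 4.
GR = (1 − 1/2) × 4² / 16 = 0.5 × 16 / 16 = 0.5 dB.
Output = -7 − 0.5 = -7.5 dBV.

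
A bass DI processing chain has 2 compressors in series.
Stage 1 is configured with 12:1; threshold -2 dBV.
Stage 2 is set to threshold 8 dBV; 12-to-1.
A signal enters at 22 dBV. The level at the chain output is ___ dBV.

Stage 1: 24 dB above -2 dBV, reduced 12:1 to 2 dB above → 0 dBV.
Stage 2: 0 dBV is at or below the 8 dBV threshold — no compression; output 0 dBV.

0 dBV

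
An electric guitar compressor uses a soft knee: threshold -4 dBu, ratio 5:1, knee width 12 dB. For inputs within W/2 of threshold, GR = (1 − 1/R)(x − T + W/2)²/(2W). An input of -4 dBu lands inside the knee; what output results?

x − T + W/2 = -4 − (-4) + 6 = 6.
GR = (1 − 1/5) × 6² / 24 = 0.8 × 36 / 24 = 1.2 dB.
Output = -4 − 1.2 = -5.2 dBu.

-5.2 dBu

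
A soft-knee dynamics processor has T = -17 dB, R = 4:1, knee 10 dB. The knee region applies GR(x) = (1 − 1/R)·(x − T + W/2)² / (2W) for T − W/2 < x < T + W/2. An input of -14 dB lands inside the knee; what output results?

x − T + W/2 = -14 − (-17) + 5 = 8.
GR = (1 − 1/4) × 8² / 20 = 0.75 × 64 / 20 = 2.4 dB.
Output = -14 − 2.4 = -16.4 dB.

-16.4 dB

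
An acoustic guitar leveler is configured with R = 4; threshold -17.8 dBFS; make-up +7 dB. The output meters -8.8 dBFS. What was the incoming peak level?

-9.8 dBFS

Stripping the +7 dB make-up gives -15.8 dBFS at the gain stage.
Post-compression overshoot = -15.8 − (-17.8) = 2 dB.
Undo the ratio: input overshoot = 2 × 4 = 8 dB, giving input = -9.8 dBFS.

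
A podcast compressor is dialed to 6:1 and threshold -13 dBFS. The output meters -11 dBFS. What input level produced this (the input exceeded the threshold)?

That's 2 dB above the -13 dBFS threshold.
Before 6:1 compression the overshoot was 2 × 6 = 12 dB, so input = -13 + 12 = -1 dBFS.

-1 dBFS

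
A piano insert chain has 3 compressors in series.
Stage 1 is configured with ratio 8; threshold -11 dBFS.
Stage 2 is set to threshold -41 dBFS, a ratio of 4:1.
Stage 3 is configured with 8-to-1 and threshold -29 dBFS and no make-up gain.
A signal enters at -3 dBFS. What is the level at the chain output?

-33.25 dBFS

Stage 1: overshoot 8 dB → 8/8 = 1 dB → -10 dBFS.
Stage 2: 31 dB above -41 dBFS, reduced 4:1 to 7.75 dB above → -33.25 dBFS.
Stage 3: -33.25 dBFS is at or below the -29 dBFS threshold — no compression; output -33.25 dBFS.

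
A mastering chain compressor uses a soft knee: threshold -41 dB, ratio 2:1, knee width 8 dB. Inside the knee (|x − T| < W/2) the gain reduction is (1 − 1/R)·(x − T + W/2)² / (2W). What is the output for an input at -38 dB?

x − T + W/2 = -38 − (-41) + 4 = 7.
GR = (1 − 1/2) × 7² / 16 = 0.5 × 49 / 16 = 1.53125 dB.
Output = -38 − 1.53125 = -39.53125 dB.

-39.53125 dB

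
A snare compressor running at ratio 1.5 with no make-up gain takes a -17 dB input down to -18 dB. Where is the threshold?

Let T be the threshold. Output overshoot = (input overshoot)/R, so -18 − T = (-17 − T)/1.5.
1.5·(-18 − T) = -17 − T → 0.5·T = -27 − (-17) = -10.
T = -10/0.5 = -20 dB.

-20 dB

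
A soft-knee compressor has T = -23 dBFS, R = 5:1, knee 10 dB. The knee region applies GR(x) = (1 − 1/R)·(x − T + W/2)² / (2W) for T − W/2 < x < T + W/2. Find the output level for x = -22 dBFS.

-23.44 dBFS

x − T + W/2 = -22 − (-23) + 5 = 6.
GR = (1 − 1/5) × 6² / 20 = 0.8 × 36 / 20 = 1.44 dB.
Output = -22 − 1.44 = -23.44 dBFS.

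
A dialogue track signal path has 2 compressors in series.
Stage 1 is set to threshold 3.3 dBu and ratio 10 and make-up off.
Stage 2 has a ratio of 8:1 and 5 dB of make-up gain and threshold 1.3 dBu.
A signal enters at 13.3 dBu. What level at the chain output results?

Stage 1: 10 dB above 3.3 dBu, reduced 10:1 to 1 dB above → 4.3 dBu.
Stage 2: overshoot 3 dB → 3/8 = 0.375 dB → 1.675 dBu; +5 dB make-up → 6.675 dBu.

6.675 dBu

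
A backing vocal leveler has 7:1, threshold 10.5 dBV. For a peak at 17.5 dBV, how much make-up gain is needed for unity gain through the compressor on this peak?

6 dB

The peak compresses to 10.5 + 7/7 = 11.5 dBV.
To reach 17.5 dBV requires 17.5 − 11.5 = 6 dB of make-up.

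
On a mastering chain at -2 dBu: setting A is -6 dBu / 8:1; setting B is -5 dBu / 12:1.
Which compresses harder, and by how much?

A, by 0.75 dB

A: overshoot 4 dB → output overshoot 0.5 dB → GR 3.5 dB.
B: overshoot 3 dB → output overshoot 0.25 dB → GR 2.75 dB.
A applies 0.75 dB more gain reduction.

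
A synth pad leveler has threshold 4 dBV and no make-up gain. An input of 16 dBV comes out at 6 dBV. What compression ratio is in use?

6:1

Input overshoot = 16 − 4 = 12 dB; output overshoot = 6 − 4 = 2 dB.
Ratio = 12 / 2 = 6.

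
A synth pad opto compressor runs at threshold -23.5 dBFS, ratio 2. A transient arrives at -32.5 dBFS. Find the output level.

-32.5 dBFS

-32.5 dBFS is 9 dB below the -23.5 dBFS threshold, so no gain reduction is applied.
Output = input = -32.5 dBFS.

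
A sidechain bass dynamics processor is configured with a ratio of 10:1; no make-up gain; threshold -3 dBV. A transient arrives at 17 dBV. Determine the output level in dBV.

The input is 20 dB above the -3 dBV threshold.
10:1 compression reduces that to 20/10 = 2 dB over.
That puts the output at -1 dBV.

-1 dBV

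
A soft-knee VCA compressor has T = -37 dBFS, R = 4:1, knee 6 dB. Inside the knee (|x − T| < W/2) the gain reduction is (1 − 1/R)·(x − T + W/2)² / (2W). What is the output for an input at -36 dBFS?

x − T + W/2 = -36 − (-37) + 3 = 4.
GR = (1 − 1/4) × 4² / 12 = 0.75 × 16 / 12 = 1 dB.
Output = -36 − 1 = -37 dBFS.

-37 dBFS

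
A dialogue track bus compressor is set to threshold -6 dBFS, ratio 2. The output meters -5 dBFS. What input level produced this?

That's 1 dB above the -6 dBFS threshold.
Before 2:1 compression the overshoot was 1 × 2 = 2 dB, so input = -6 + 2 = -4 dBFS.

-4 dBFS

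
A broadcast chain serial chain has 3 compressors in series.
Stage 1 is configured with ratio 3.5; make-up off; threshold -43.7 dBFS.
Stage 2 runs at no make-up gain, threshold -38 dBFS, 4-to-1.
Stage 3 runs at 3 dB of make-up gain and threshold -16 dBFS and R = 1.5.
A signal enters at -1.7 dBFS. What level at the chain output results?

-33.425 dBFS

Stage 1: 42 dB above -43.7 dBFS, reduced 3.5:1 to 12 dB above → -31.7 dBFS.
Stage 2: 6.3 dB above -38 dBFS, reduced 4:1 to 1.575 dB above → -36.425 dBFS.
Stage 3: below threshold (-36.425 ≤ -16); passes unchanged; make-up brings it to -33.425 dBFS.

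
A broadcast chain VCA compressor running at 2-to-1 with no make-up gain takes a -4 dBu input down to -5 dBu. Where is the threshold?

Input is 2 dB above T (since output overshoot × R = input overshoot: (-5 − T)·2 = -4 − T gives T = -6 dBu).
Check: -6 + (-4 − (-6))/2 = -6 + 1 = -5 dBu. ✓

-6 dBu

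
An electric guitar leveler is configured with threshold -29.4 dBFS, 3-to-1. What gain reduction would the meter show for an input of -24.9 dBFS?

Overshoot = -24.9 − (-29.4) = 4.5 dB.
At 3:1, output sits 4.5/3 = 1.5 dB above threshold.
So the signal is attenuated by 4.5 − 1.5 = 3 dB.

3 dB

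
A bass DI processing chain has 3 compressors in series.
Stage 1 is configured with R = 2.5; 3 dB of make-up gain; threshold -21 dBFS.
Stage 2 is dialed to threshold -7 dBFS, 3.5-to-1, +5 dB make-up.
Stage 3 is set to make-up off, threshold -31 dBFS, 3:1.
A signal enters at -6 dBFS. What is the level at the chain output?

Stage 1: overshoot 15 dB → 15/2.5 = 6 dB → -15 dBFS; +3 dB make-up → -12 dBFS.
Stage 2: -12 dBFS is at or below the -7 dBFS threshold — no compression; make-up brings it to -7 dBFS.
Stage 3: overshoot 24 dB → 24/3 = 8 dB → -23 dBFS.

-23 dBFS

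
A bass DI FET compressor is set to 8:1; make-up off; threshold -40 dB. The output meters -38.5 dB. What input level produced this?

-28 dB

That's 1.5 dB above the -40 dB threshold.
Undo the ratio: input overshoot = 1.5 × 8 = 12 dB, giving input = -28 dB.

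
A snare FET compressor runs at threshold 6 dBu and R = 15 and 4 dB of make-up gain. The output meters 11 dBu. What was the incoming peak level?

Before make-up, the level was 11 − 4 = 7 dBu.
The compressed level sits 7 − 6 = 1 dB over threshold.
Undo the ratio: input overshoot = 1 × 15 = 15 dB, giving input = 21 dBu.

21 dBu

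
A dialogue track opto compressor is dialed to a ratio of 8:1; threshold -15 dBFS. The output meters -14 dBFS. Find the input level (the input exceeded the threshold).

-7 dBFS

The compressed level sits -14 − (-15) = 1 dB over threshold.
Before 8:1 compression the overshoot was 1 × 8 = 8 dB, so input = -15 + 8 = -7 dBFS.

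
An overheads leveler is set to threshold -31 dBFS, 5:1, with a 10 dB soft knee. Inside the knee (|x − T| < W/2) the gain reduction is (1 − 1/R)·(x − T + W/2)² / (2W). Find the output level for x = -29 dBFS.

x − T + W/2 = -29 − (-31) + 5 = 7.
GR = (1 − 1/5) × 7² / 20 = 0.8 × 49 / 20 = 1.96 dB.
Output = -29 − 1.96 = -30.96 dBFS.

-30.96 dBFS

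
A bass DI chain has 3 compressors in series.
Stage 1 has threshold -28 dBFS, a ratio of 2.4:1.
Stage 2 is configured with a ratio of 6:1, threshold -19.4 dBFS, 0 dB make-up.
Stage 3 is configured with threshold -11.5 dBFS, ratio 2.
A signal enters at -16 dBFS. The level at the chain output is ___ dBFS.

Stage 1: overshoot 12 dB → 12/2.4 = 5 dB → -23 dBFS.
Stage 2: -23 dBFS is at or below the -19.4 dBFS threshold — no compression; output -23 dBFS.
Stage 3: below threshold (-23 ≤ -11.5); passes unchanged; output -23 dBFS.

-23 dBFS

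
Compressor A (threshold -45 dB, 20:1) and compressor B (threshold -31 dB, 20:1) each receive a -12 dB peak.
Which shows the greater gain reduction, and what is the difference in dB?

A: overshoot 33 dB → output overshoot 1.65 dB → GR 31.35 dB.
B: overshoot 19 dB → output overshoot 0.95 dB → GR 18.05 dB.
A applies 13.3 dB more gain reduction.

A, by 13.3 dB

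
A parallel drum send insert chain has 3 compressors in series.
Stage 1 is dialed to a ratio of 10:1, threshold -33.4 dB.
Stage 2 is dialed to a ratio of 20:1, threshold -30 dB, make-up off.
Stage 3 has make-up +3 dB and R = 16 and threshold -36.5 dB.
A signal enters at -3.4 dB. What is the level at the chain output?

Stage 1: 30 dB above -33.4 dB, reduced 10:1 to 3 dB above → -30.4 dB.
Stage 2: below threshold (-30.4 ≤ -30); passes unchanged; output -30.4 dB.
Stage 3: -30.4 dB is 6.1 dB over -36.5 dB; at 16:1 that becomes 0.38125 dB over, giving -36.11875 dB; +3 dB make-up → -33.11875 dB.

-33.11875 dB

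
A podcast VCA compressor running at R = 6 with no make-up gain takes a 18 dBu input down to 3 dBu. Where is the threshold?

0 dBu

Let T be the threshold. Output overshoot = (input overshoot)/R, so 3 − T = (18 − T)/6.
6·(3 − T) = 18 − T → 5·T = 18 − 18 = 0.
T = 0/5 = 0 dBu.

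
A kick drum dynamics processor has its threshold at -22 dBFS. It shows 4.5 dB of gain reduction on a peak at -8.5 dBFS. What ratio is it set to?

Input overshoot = -8.5 − (-22) = 13.5 dB.
Output overshoot = 13.5 − 4.5 = 9 dB.
Ratio = input overshoot / output overshoot = 13.5 / 9 = 1.5.

1.5:1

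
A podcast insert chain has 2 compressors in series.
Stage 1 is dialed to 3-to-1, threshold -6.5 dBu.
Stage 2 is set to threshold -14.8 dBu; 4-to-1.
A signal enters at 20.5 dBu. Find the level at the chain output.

-10.475 dBu

Stage 1: 27 dB above -6.5 dBu, reduced 3:1 to 9 dB above → 2.5 dBu.
Stage 2: 17.3 dB above -14.8 dBu, reduced 4:1 to 4.325 dB above → -10.475 dBu.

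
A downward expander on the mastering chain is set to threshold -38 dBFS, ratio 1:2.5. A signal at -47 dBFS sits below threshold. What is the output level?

Below threshold, a 1:2.5 expander applies gain = (2.5−1)×(T − x) of attenuation.
(2.5−1) × 9 = 13.5 dB, so output = -47 − 13.5 = -60.5 dBFS.

-60.5 dBFS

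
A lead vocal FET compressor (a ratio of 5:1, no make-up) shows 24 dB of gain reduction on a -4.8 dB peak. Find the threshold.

Gain reduction = -4.8 − (-28.8) = 24 dB; output overshoot = GR / (R − 1) = 24 / 4 = 6 dB.
Threshold = output − output overshoot = -28.8 − 6 = -34.8 dB.

-34.8 dB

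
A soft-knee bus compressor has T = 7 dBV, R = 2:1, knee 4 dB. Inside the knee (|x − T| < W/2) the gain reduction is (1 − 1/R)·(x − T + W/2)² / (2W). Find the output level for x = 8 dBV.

7.4375 dBV

x − T + W/2 = 8 − 7 + 2 = 3.
GR = (1 − 1/2) × 3² / 8 = 0.5 × 9 / 8 = 0.5625 dB.
Output = 8 − 0.5625 = 7.4375 dBV.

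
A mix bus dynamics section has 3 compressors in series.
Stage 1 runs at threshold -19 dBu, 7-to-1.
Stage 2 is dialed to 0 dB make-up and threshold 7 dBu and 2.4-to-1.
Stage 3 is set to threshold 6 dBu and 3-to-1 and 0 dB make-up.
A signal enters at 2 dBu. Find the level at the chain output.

-16 dBu

Stage 1: 2 dBu is 21 dB over -19 dBu; at 7:1 that becomes 3 dB over, giving -16 dBu.
Stage 2: -16 dBu is at or below the 7 dBu threshold — no compression; output -16 dBu.
Stage 3: -16 dBu is at or below the 6 dBu threshold — no compression; output -16 dBu.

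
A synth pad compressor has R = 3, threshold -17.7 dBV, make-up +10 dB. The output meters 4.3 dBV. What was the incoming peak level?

Remove make-up: 4.3 − 10 = -5.7 dBV.
Post-compression overshoot = -5.7 − (-17.7) = 12 dB.
Before 3:1 compression the overshoot was 12 × 3 = 36 dB, so input = -17.7 + 36 = 18.3 dBV.

18.3 dBV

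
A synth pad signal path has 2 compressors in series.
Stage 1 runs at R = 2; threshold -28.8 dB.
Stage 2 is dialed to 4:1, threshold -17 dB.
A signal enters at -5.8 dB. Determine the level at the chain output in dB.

Stage 1: -5.8 dB is 23 dB over -28.8 dB; at 2:1 that becomes 11.5 dB over, giving -17.3 dB.
Stage 2: -17.3 dB is at or below the -17 dB threshold — no compression; output -17.3 dB.

-17.3 dB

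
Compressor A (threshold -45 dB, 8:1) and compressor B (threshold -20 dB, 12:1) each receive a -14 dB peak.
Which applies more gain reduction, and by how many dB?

A: GR = 31 − 31/8 = 27.125 dB.
B: GR = 6 − 6/12 = 5.5 dB.
A applies 21.625 dB more gain reduction.

A, by 21.625 dB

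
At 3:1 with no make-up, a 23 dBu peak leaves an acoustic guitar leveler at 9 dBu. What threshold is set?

2 dBu

Input is 21 dB above T (since output overshoot × R = input overshoot: (9 − T)·3 = 23 − T gives T = 2 dBu).
Check: 2 + (23 − 2)/3 = 2 + 7 = 9 dBu. ✓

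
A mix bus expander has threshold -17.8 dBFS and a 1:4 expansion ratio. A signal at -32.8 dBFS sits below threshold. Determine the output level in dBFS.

Undershoot = (-17.8) − (-32.8) = 15 dB.
At 1:4, that expands to 60 dB under threshold.
Output = -17.8 − 60 = -77.8 dBFS.

-77.8 dBFS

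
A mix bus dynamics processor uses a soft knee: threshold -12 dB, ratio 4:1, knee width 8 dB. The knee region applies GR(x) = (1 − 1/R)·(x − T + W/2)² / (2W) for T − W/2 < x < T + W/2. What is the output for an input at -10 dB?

-11.6875 dB

x − T + W/2 = -10 − (-12) + 4 = 6.
GR = (1 − 1/4) × 6² / 16 = 0.75 × 36 / 16 = 1.6875 dB.
Output = -10 − 1.6875 = -11.6875 dB.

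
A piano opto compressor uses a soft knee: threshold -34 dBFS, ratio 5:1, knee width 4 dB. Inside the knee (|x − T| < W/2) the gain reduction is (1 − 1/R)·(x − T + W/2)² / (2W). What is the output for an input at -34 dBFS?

-34.4 dBFS

x − T + W/2 = -34 − (-34) + 2 = 2.
GR = (1 − 1/5) × 2² / 8 = 0.8 × 4 / 8 = 0.4 dB.
Output = -34 − 0.4 = -34.4 dBFS.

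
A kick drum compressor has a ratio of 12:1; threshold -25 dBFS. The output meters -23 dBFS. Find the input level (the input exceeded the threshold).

That's 2 dB above the -25 dBFS threshold.
Input overshoot = R × output overshoot = 24 dB → input = -25 + 24 = -1 dBFS.

-1 dBFS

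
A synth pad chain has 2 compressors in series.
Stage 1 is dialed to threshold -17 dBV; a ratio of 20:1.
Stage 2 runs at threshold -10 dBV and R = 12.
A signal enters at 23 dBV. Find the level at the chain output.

Stage 1: 40 dB above -17 dBV, reduced 20:1 to 2 dB above → -15 dBV.
Stage 2: below threshold (-15 ≤ -10); passes unchanged; output -15 dBV.

-15 dBV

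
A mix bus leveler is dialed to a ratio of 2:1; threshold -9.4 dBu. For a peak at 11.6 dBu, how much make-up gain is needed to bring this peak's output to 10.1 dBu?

The peak compresses to -9.4 + 21/2 = 1.1 dBu.
To reach 10.1 dBu requires 10.1 − 1.1 = 9 dB of make-up.

9 dB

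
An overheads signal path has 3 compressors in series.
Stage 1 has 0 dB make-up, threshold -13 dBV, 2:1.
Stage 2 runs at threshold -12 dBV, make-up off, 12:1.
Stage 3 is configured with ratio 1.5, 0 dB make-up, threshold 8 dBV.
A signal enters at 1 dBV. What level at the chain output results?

Stage 1: overshoot 14 dB → 14/2 = 7 dB → -6 dBV.
Stage 2: -6 dBV is 6 dB over -12 dBV; at 12:1 that becomes 0.5 dB over, giving -11.5 dBV.
Stage 3: -11.5 dBV is at or below the 8 dBV threshold — no compression; output -11.5 dBV.

-11.5 dBV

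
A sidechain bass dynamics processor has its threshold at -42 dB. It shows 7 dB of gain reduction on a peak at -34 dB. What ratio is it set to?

Input overshoot = -34 − (-42) = 8 dB.
Output overshoot = 8 − 7 = 1 dB.
Ratio = input overshoot / output overshoot = 8 / 1 = 8.

8:1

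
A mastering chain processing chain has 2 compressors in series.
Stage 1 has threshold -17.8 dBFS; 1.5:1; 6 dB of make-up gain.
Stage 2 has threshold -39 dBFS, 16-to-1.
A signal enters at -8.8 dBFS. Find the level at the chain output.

-36.925 dBFS

Stage 1: 9 dB above -17.8 dBFS, reduced 1.5:1 to 6 dB above → -11.8 dBFS; +6 dB make-up → -5.8 dBFS.
Stage 2: overshoot 33.2 dB → 33.2/16 = 2.075 dB → -36.925 dBFS.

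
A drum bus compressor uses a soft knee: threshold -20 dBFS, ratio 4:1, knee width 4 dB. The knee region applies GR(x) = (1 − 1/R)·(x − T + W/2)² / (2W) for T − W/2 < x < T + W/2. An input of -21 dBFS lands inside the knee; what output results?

x − T + W/2 = -21 − (-20) + 2 = 1.
GR = (1 − 1/4) × 1² / 8 = 0.75 × 1 / 8 = 0.09375 dB.
Output = -21 − 0.09375 = -21.09375 dBFS.

-21.09375 dBFS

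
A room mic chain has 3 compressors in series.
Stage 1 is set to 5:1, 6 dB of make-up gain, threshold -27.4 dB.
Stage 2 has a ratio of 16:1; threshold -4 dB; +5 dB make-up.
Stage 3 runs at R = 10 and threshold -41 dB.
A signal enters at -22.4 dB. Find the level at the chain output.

-38.44 dB

Stage 1: -22.4 dB is 5 dB over -27.4 dB; at 5:1 that becomes 1 dB over, giving -26.4 dB; +6 dB make-up → -20.4 dB.
Stage 2: -20.4 dB ≤ -4 dB, so stage 2 doesn't engage; make-up brings it to -15.4 dB.
Stage 3: overshoot 25.6 dB → 25.6/10 = 2.56 dB → -38.44 dB.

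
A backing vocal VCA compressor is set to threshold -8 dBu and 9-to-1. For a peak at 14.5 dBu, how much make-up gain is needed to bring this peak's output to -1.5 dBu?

Overshoot 22.5 dB → 22.5/9 = 2.5 dB after compression, so the compressed level is -8 + 2.5 = -5.5 dBu.
Make-up = target − compressed = -1.5 − (-5.5) = 4 dB.

4 dB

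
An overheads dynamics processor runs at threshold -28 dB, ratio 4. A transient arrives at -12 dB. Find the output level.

The input is 16 dB above the -28 dB threshold.
At 4:1 the overshoot is divided by 4, leaving 4 dB above threshold.
So the level is -28 + 4 = -24 dB.

-24 dB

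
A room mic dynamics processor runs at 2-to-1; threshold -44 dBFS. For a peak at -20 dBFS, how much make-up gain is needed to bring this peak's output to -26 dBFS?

6 dB

Overshoot 24 dB → 24/2 = 12 dB after compression, so the compressed level is -44 + 12 = -32 dBFS.
Make-up = target − compressed = -26 − (-32) = 6 dB.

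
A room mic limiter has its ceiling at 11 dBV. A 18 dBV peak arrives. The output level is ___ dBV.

11 dBV

A brickwall limiter is an ∞:1 compressor: any input above the ceiling is clamped to 11 dBV.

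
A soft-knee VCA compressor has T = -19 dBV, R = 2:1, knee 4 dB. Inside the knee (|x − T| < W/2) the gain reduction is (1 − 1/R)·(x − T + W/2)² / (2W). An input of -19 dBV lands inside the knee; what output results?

-19.25 dBV

x − T + W/2 = -19 − (-19) + 2 = 2.
GR = (1 − 1/2) × 2² / 8 = 0.5 × 4 / 8 = 0.25 dB.
Output = -19 − 0.25 = -19.25 dBV.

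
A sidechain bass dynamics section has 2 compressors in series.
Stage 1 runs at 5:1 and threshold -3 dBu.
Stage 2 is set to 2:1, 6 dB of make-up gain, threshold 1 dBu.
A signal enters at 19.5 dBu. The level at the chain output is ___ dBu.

7.25 dBu

Stage 1: overshoot 22.5 dB → 22.5/5 = 4.5 dB → 1.5 dBu.
Stage 2: overshoot 0.5 dB → 0.5/2 = 0.25 dB → 1.25 dBu; +6 dB make-up → 7.25 dBu.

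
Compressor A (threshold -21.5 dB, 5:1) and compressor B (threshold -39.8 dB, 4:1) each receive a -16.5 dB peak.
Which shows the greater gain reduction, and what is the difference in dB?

A: overshoot 5 dB → output overshoot 1 dB → GR 4 dB.
B: overshoot 23.3 dB → output overshoot 5.825 dB → GR 17.475 dB.
B reduces 13.475 dB more.

B, by 13.475 dB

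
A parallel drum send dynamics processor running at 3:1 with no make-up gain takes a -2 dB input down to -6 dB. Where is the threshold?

Let T be the threshold. Output overshoot = (input overshoot)/R, so -6 − T = (-2 − T)/3.
3·(-6 − T) = -2 − T → 2·T = -18 − (-2) = -16.
T = -16/2 = -8 dB.

-8 dB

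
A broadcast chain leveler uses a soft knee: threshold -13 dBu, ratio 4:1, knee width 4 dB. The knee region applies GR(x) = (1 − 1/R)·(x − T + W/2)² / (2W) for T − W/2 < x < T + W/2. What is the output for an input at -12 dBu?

x − T + W/2 = -12 − (-13) + 2 = 3.
GR = (1 − 1/4) × 3² / 8 = 0.75 × 9 / 8 = 0.84375 dB.
Output = -12 − 0.84375 = -12.84375 dBu.

-12.84375 dBu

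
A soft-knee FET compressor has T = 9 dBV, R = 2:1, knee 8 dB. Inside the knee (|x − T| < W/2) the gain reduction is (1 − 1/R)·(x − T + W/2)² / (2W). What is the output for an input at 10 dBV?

x − T + W/2 = 10 − 9 + 4 = 5.
GR = (1 − 1/2) × 5² / 16 = 0.5 × 25 / 16 = 0.78125 dB.
Output = 10 − 0.78125 = 9.21875 dBV.

9.21875 dBV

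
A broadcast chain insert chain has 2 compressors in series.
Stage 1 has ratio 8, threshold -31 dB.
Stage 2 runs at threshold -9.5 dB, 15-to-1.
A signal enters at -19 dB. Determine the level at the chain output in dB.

Stage 1: 12 dB above -31 dB, reduced 8:1 to 1.5 dB above → -29.5 dB.
Stage 2: -29.5 dB is at or below the -9.5 dB threshold — no compression; output -29.5 dB.

-29.5 dB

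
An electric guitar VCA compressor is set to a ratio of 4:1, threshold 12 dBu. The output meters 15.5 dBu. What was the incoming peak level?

26 dBu

The compressed level sits 15.5 − 12 = 3.5 dB over threshold.
Before 4:1 compression the overshoot was 3.5 × 4 = 14 dB, so input = 12 + 14 = 26 dBu.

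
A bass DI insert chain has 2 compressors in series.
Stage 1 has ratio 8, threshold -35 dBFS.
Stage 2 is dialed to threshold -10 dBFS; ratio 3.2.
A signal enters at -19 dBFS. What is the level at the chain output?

-33 dBFS

Stage 1: -19 dBFS is 16 dB over -35 dBFS; at 8:1 that becomes 2 dB over, giving -33 dBFS.
Stage 2: below threshold (-33 ≤ -10); passes unchanged; output -33 dBFS.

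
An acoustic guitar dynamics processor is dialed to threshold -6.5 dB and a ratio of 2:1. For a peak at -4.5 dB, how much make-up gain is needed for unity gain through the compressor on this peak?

The peak compresses to -6.5 + 2/2 = -5.5 dB.
To reach -4.5 dB requires -4.5 − (-5.5) = 1 dB of make-up.

1 dB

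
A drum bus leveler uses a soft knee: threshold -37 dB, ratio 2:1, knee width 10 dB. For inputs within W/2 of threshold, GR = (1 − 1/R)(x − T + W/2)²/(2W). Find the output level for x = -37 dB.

-37.625 dB

x − T + W/2 = -37 − (-37) + 5 = 5.
GR = (1 − 1/2) × 5² / 20 = 0.5 × 25 / 20 = 0.625 dB.
Output = -37 − 0.625 = -37.625 dB.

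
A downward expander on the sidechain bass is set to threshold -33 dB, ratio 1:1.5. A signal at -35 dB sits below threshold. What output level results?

Undershoot = (-33) − (-35) = 2 dB.
At 1:1.5, that expands to 3 dB under threshold.
Output = -33 − 3 = -36 dB.

-36 dB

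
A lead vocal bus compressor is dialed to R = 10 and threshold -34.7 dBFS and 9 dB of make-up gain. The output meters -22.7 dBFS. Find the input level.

-4.7 dBFS

Remove make-up: -22.7 − 9 = -31.7 dBFS.
That's 3 dB above the -34.7 dBFS threshold.
Undo the ratio: input overshoot = 3 × 10 = 30 dB, giving input = -4.7 dBFS.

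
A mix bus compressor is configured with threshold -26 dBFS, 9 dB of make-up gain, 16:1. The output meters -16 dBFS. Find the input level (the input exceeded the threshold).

-10 dBFS

Stripping the +9 dB make-up gives -25 dBFS at the gain stage.
That's 1 dB above the -26 dBFS threshold.
Undo the ratio: input overshoot = 1 × 16 = 16 dB, giving input = -10 dBFS.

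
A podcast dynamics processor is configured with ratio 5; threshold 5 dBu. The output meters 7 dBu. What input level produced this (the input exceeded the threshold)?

Post-compression overshoot = 7 − 5 = 2 dB.
Before 5:1 compression the overshoot was 2 × 5 = 10 dB, so input = 5 + 10 = 15 dBu.

15 dBu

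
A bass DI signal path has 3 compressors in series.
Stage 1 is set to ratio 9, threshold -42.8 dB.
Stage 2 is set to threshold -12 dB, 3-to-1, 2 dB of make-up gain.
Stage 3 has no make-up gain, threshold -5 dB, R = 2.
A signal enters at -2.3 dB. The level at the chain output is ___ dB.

-36.3 dB

Stage 1: overshoot 40.5 dB → 40.5/9 = 4.5 dB → -38.3 dB.
Stage 2: below threshold (-38.3 ≤ -12); passes unchanged; make-up brings it to -36.3 dB.
Stage 3: -36.3 dB ≤ -5 dB, so stage 3 doesn't engage; output -36.3 dB.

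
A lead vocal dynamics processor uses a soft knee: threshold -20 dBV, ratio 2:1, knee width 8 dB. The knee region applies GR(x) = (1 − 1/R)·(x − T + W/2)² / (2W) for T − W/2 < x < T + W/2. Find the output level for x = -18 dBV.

x − T + W/2 = -18 − (-20) + 4 = 6.
GR = (1 − 1/2) × 6² / 16 = 0.5 × 36 / 16 = 1.125 dB.
Output = -18 − 1.125 = -19.125 dBV.

-19.125 dBV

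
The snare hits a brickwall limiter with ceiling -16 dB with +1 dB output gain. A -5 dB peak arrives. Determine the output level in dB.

-15 dB

At ∞:1, everything above -16 dB is held at the ceiling.
Output gain then adds 1 dB: -16 + 1 = -15 dB.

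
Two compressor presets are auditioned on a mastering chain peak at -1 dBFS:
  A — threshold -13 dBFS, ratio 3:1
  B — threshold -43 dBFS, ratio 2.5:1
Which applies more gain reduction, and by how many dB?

A: 12 dB over, compressed to 4 dB over, so 8 dB of GR.
B: 42 dB over, compressed to 16.8 dB over, so 25.2 dB of GR.
Difference: 17.2 dB in favour of B.

B, by 17.2 dB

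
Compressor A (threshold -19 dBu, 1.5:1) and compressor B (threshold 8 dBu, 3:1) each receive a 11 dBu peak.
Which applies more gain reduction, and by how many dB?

A, by 8 dB

A: GR = 30 − 30/1.5 = 10 dB.
B: GR = 3 − 3/3 = 2 dB.
Difference: 8 dB in favour of A.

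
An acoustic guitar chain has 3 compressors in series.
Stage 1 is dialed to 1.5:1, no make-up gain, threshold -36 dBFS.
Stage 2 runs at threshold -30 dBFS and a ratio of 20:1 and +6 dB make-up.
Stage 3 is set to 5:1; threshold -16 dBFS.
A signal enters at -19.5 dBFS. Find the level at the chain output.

Stage 1: 16.5 dB above -36 dBFS, reduced 1.5:1 to 11 dB above → -25 dBFS.
Stage 2: 5 dB above -30 dBFS, reduced 20:1 to 0.25 dB above → -29.75 dBFS; +6 dB make-up → -23.75 dBFS.
Stage 3: -23.75 dBFS is at or below the -16 dBFS threshold — no compression; output -23.75 dBFS.

-23.75 dBFS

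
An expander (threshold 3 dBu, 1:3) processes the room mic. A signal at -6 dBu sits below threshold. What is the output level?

Undershoot = 3 − (-6) = 9 dB.
At 1:3, that expands to 27 dB under threshold.
Output = 3 − 27 = -24 dBu.

-24 dBu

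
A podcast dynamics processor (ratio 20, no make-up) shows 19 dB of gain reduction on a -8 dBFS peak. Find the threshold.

-28 dBFS

Let T be the threshold. Output overshoot = (input overshoot)/R, so -27 − T = (-8 − T)/20.
20·(-27 − T) = -8 − T → 19·T = -540 − (-8) = -532.
T = -532/19 = -28 dBFS.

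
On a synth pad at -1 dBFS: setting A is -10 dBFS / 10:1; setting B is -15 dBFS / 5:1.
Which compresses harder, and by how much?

B, by 3.1 dB

A: 9 dB over, compressed to 0.9 dB over, so 8.1 dB of GR.
B: 14 dB over, compressed to 2.8 dB over, so 11.2 dB of GR.
B reduces 3.1 dB more.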